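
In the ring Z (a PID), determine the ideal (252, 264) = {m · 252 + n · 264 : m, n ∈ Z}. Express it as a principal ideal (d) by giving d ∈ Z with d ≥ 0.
In the PID Z, (a, b) is generated by gcd(a, b). Compute gcd(264, 252) with the extended Euclidean algorithm, tracking rows (r, s, t) with s·264 + t·252 = r:
  row A: (264, 1, 0)   [1·264 + 0·252 = 264]
  row B: (252, 0, 1)   [0·264 + 1·252 = 252]
  264 = 1·252 + 12   → row C = row A − 1·row B = (12, 1, −1)   [check: 1·264 − 1·252 = 12]
  252 = 21·12 + 0   → remainder 0, stop. gcd = 12 (last nonzero row C).
So gcd(252, 264) = 12, with Bézout identity 1·264 − 1·252 = 12. Containment (⊇): the Bézout identity exhibits 12 as an element of (252, 264), giving (12) ⊆ (252, 264). Containment (⊆): since 12 | 252 and 12 | 264 (252 = 12·21, 264 = 12·22), every Z-linear combination of 252 and 264 is divisible by 12, so (252, 264) ⊆ (12). Therefore (252, 264) = (12), d = 12.

Final answer: (252, 264) = (12); d = 12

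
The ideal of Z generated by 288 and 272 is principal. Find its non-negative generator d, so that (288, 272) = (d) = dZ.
In the PID Z, (a, b) is generated by gcd(a, b). Compute gcd(288, 272) with the extended Euclidean algorithm, tracking rows (r, s, t) with s·288 + t·272 = r:
  row A: (288, 1, 0)   [1·288 + 0·272 = 288]
  row B: (272, 0, 1)   [0·288 + 1·272 = 272]
  288 = 1·272 + 16   → row C = row A − 1·row B = (16, 1, −1)   [check: 1·288 − 1·272 = 16]
  272 = 17·16 + 0   → remainder 0, stop. gcd = 16 (last nonzero row C).
So gcd(288, 272) = 16, with Bézout identity 1·288 − 1·272 = 16. Containment (⊇): the Bézout identity exhibits 16 as an element of (288, 272), giving (16) ⊆ (288, 272). Containment (⊆): since 16 | 288 and 16 | 272 (288 = 16·18, 272 = 16·17), every Z-linear combination of 288 and 272 is divisible by 16, so (288, 272) ⊆ (16). Therefore (288, 272) = (16), d = 16.

Final answer: (288, 272) = (16); d = 16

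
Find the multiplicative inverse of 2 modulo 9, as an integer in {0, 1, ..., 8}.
Apply the extended Euclidean algorithm to (9, 2), tracking rows (r, s, t) with s·9 + t·2 = r. Each division r_prev = q·r_cur + r_new produces the new row as (previous row) − q·(current row):
  row A: (9, 1, 0)   [1·9 + 0·2 = 9]
  row B: (2, 0, 1)   [0·9 + 1·2 = 2]
  9 = 4·2 + 1   → row C = row A − 4·row B = (1, 1, −4)   [check: 1·9 − 4·2 = 1]
  2 = 2·1 + 0   → remainder 0, stop. gcd = 1 (last nonzero row C).
The gcd is 1, so 2 is invertible mod 9. The last nonzero row gives 1·9 − 4·2 = 1, so t = −4. So 2^(−1) ≡ −4 ≡ 5 (mod 9). Verify: 2 · 5 = 10 ≡ 1 (mod 9). ✓

Final answer: 2^(−1) ≡ 5 (mod 9)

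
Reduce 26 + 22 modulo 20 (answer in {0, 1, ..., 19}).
8

Reduce the summands first: 26 ≡ 6, 22 ≡ 2 (mod 20), so 26 + 22 ≡ 6 + 2 (mod 20). 6 + 2 = 8; 8 = 0·20 + 8, so (26 + 22) mod 20 = 8.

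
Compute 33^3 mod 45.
27

Use repeated squaring. Binary(3) = 11. Walk through the bits of the exponent 3 left-to-right: at each bit after the leading one, square the running value, then multiply by 33 if the bit is 1 (always reducing mod 45):
  bit 1 = 1 (leading): start with 33.
  bit 2 = 1: square 33^2 = 1089 ≡ 9; bit is 1, so multiply 9·33 = 297 ≡ 27 (mod 45).
Final value: 33^3 ≡ 27 (mod 45).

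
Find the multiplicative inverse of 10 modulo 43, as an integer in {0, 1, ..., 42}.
10^(−1) ≡ 13 (mod 43)

Apply the extended Euclidean algorithm to (43, 10), tracking rows (r, s, t) with s·43 + t·10 = r. Each division r_prev = q·r_cur + r_new produces the new row as (previous row) − q·(current row):
  row A: (43, 1, 0)   [1·43 + 0·10 = 43]
  row B: (10, 0, 1)   [0·43 + 1·10 = 10]
  43 = 4·10 + 3   → row C = row A − 4·row B = (3, 1, −4)   [check: 1·43 − 4·10 = 3]
  10 = 3·3 + 1   → row D = row B − 3·row C = (1, −3, 13)   [check: −3·43 + 13·10 = 1]
  3 = 3·1 + 0   → remainder 0, stop. gcd = 1 (last nonzero row D).
The gcd is 1, so 10 is invertible mod 43. The last nonzero row gives −3·43 + 13·10 = 1, so t = 13. So 10^(−1) ≡ 13 (mod 43). Verify: 10 · 13 = 130 ≡ 1 (mod 43). ✓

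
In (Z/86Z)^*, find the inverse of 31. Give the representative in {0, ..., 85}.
31^(−1) ≡ 25 (mod 86)

Apply the extended Euclidean algorithm to (86, 31), tracking rows (r, s, t) with s·86 + t·31 = r. Each division r_prev = q·r_cur + r_new produces the new row as (previous row) − q·(current row):
  row A: (86, 1, 0)   [1·86 + 0·31 = 86]
  row B: (31, 0, 1)   [0·86 + 1·31 = 31]
  86 = 2·31 + 24   → row C = row A − 2·row B = (24, 1, −2)   [check: 1·86 − 2·31 = 24]
  31 = 1·24 + 7   → row D = row B − 1·row C = (7, −1, 3)   [check: −1·86 + 3·31 = 7]
  24 = 3·7 + 3   → row E = row C − 3·row D = (3, 4, −11)   [check: 4·86 − 11·31 = 3]
  7 = 2·3 + 1   → row F = row D − 2·row E = (1, −9, 25)   [check: −9·86 + 25·31 = 1]
  3 = 3·1 + 0   → remainder 0, stop. gcd = 1 (last nonzero row F).
The gcd is 1, so 31 is invertible mod 86. The last nonzero row gives −9·86 + 25·31 = 1, so t = 25. So 31^(−1) ≡ 25 (mod 86). Verify: 31 · 25 = 775 ≡ 1 (mod 86). ✓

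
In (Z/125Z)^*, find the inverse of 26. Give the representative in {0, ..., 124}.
Apply the extended Euclidean algorithm to (125, 26), tracking rows (r, s, t) with s·125 + t·26 = r. Each division r_prev = q·r_cur + r_new produces the new row as (previous row) − q·(current row):
  row A: (125, 1, 0)   [1·125 + 0·26 = 125]
  row B: (26, 0, 1)   [0·125 + 1·26 = 26]
  125 = 4·26 + 21   → row C = row A − 4·row B = (21, 1, −4)   [check: 1·125 − 4·26 = 21]
  26 = 1·21 + 5   → row D = row B − 1·row C = (5, −1, 5)   [check: −1·125 + 5·26 = 5]
  21 = 4·5 + 1   → row E = row C − 4·row D = (1, 5, −24)   [check: 5·125 − 24·26 = 1]
  5 = 5·1 + 0   → remainder 0, stop. gcd = 1 (last nonzero row E).
The gcd is 1, so 26 is invertible mod 125. The last nonzero row gives 5·125 − 24·26 = 1, so t = −24. So 26^(−1) ≡ −24 ≡ 101 (mod 125). Verify: 26 · 101 = 2626 ≡ 1 (mod 125). ✓

Final answer: 26^(−1) ≡ 101 (mod 125)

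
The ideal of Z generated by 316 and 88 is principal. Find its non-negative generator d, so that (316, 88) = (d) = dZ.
In the PID Z, (a, b) is generated by gcd(a, b). Compute gcd(316, 88) with the extended Euclidean algorithm, tracking rows (r, s, t) with s·316 + t·88 = r:
  row A: (316, 1, 0)   [1·316 + 0·88 = 316]
  row B: (88, 0, 1)   [0·316 + 1·88 = 88]
  316 = 3·88 + 52   → row C = row A − 3·row B = (52, 1, −3)   [check: 1·316 − 3·88 = 52]
  88 = 1·52 + 36   → row D = row B − 1·row C = (36, −1, 4)   [check: −1·316 + 4·88 = 36]
  52 = 1·36 + 16   → row E = row C − 1·row D = (16, 2, −7)   [check: 2·316 − 7·88 = 16]
  36 = 2·16 + 4   → row F = row D − 2·row E = (4, −5, 18)   [check: −5·316 + 18·88 = 4]
  16 = 4·4 + 0   → remainder 0, stop. gcd = 4 (last nonzero row F).
So gcd(316, 88) = 4, with Bézout identity −5·316 + 18·88 = 4. Containment (⊇): the Bézout identity exhibits 4 as an element of (316, 88), giving (4) ⊆ (316, 88). Containment (⊆): since 4 | 316 and 4 | 88 (316 = 4·79, 88 = 4·22), every Z-linear combination of 316 and 88 is divisible by 4, so (316, 88) ⊆ (4). Therefore (316, 88) = (4), d = 4.

Final answer: (316, 88) = (4); d = 4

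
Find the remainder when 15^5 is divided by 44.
Use repeated squaring. Binary(5) = 101. Walk through the bits of the exponent 5 left-to-right: at each bit after the leading one, square the running value, then multiply by 15 if the bit is 1 (always reducing mod 44):
  bit 1 = 1 (leading): start with 15.
  bit 2 = 0: square 15^2 = 225 ≡ 5 (mod 44).
  bit 3 = 1: square 5^2 = 25; bit is 1, so multiply 25·15 = 375 ≡ 23 (mod 44).
Final value: 15^5 ≡ 23 (mod 44).

Final answer: 23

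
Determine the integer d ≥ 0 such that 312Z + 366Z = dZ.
(312, 366) = (6); d = 6

In the PID Z, (a, b) is generated by gcd(a, b). Compute gcd(366, 312) with the extended Euclidean algorithm, tracking rows (r, s, t) with s·366 + t·312 = r:
  row A: (366, 1, 0)   [1·366 + 0·312 = 366]
  row B: (312, 0, 1)   [0·366 + 1·312 = 312]
  366 = 1·312 + 54   → row C = row A − 1·row B = (54, 1, −1)   [check: 1·366 − 1·312 = 54]
  312 = 5·54 + 42   → row D = row B − 5·row C = (42, −5, 6)   [check: −5·366 + 6·312 = 42]
  54 = 1·42 + 12   → row E = row C − 1·row D = (12, 6, −7)   [check: 6·366 − 7·312 = 12]
  42 = 3·12 + 6   → row F = row D − 3·row E = (6, −23, 27)   [check: −23·366 + 27·312 = 6]
  12 = 2·6 + 0   → remainder 0, stop. gcd = 6 (last nonzero row F).
So gcd(312, 366) = 6, with Bézout identity −23·366 + 27·312 = 6. Containment (⊇): the Bézout identity exhibits 6 as an element of (312, 366), giving (6) ⊆ (312, 366). Containment (⊆): since 6 | 312 and 6 | 366 (312 = 6·52, 366 = 6·61), every Z-linear combination of 312 and 366 is divisible by 6, so (312, 366) ⊆ (6). Therefore (312, 366) = (6), d = 6.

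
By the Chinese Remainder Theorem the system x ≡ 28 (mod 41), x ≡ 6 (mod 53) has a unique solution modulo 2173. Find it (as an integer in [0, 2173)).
x ≡ 1914 (mod 2173); the representative in [0, 2173) is 1914

The moduli 41, 53 are pairwise coprime, so by the CRT there is a unique solution mod 41·53 = 2173.
Solve by successive substitution. Start with x ≡ 28 (mod 41).
  Combine with x ≡ 6 (mod 53): write x = 28 + 41·t and require 28 + 41·t ≡ 6 (mod 53), i.e. 41·t ≡ 6 − 28 ≡ 31 (mod 53). Since 41^(−1) ≡ 22 (mod 53), t ≡ 22·31 ≡ 46 (mod 53). So x ≡ 28 + 41·46 = 1914 (mod 2173).
Unique solution in [0, 2173): x = 1914.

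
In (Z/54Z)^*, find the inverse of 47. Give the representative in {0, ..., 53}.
Apply the extended Euclidean algorithm to (54, 47), tracking rows (r, s, t) with s·54 + t·47 = r. Each division r_prev = q·r_cur + r_new produces the new row as (previous row) − q·(current row):
  row A: (54, 1, 0)   [1·54 + 0·47 = 54]
  row B: (47, 0, 1)   [0·54 + 1·47 = 47]
  54 = 1·47 + 7   → row C = row A − 1·row B = (7, 1, −1)   [check: 1·54 − 1·47 = 7]
  47 = 6·7 + 5   → row D = row B − 6·row C = (5, −6, 7)   [check: −6·54 + 7·47 = 5]
  7 = 1·5 + 2   → row E = row C − 1·row D = (2, 7, −8)   [check: 7·54 − 8·47 = 2]
  5 = 2·2 + 1   → row F = row D − 2·row E = (1, −20, 23)   [check: −20·54 + 23·47 = 1]
  2 = 2·1 + 0   → remainder 0, stop. gcd = 1 (last nonzero row F).
The gcd is 1, so 47 is invertible mod 54. The last nonzero row gives −20·54 + 23·47 = 1, so t = 23. So 47^(−1) ≡ 23 (mod 54). Verify: 47 · 23 = 1081 ≡ 1 (mod 54). ✓

Final answer: 47^(−1) ≡ 23 (mod 54)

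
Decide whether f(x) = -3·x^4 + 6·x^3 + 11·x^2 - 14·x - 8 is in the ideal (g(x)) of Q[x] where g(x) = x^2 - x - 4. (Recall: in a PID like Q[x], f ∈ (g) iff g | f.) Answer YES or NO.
In Q[x] the ideal (g) consists of all multiples of g, so f ∈ (g) iff g | f, i.e. iff the remainder of f on division by g is 0. Divide f by g (g is monic, so eliminate the leading term of the running remainder at each step):
  leading term -3·x^4: subtract (-3·x^2)·g(x) = -3·x^4 + 3·x^3 + 12·x^2, leaving 3·x^3 - x^2 - 14·x - 8
  leading term 3·x^3: subtract (3·x)·g(x) = 3·x^3 - 3·x^2 - 12·x, leaving 2·x^2 - 2·x - 8
  leading term 2·x^2: subtract (2)·g(x) = 2·x^2 - 2·x - 8, leaving 0
The remainder is 0, so f(x) = g(x) · h(x) with h(x) = -3·x^2 + 3·x + 2. Hence g | f, i.e. f ∈ (g).

Final answer: YES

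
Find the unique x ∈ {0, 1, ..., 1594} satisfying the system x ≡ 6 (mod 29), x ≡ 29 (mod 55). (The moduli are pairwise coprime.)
The moduli 29, 55 are pairwise coprime, so by the CRT there is a unique solution mod 29·55 = 1595.
Solve by successive substitution. Start with x ≡ 6 (mod 29).
  Combine with x ≡ 29 (mod 55): write x = 6 + 29·t and require 6 + 29·t ≡ 29 (mod 55), i.e. 29·t ≡ 29 − 6 ≡ 23 (mod 55). Since 29^(−1) ≡ 19 (mod 55), t ≡ 19·23 ≡ 52 (mod 55). So x ≡ 6 + 29·52 = 1514 (mod 1595).
Unique solution in [0, 1595): x = 1514.

Final answer: x ≡ 1514 (mod 1595); the representative in [0, 1595) is 1514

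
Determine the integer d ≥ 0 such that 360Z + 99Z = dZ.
(360, 99) = (9); d = 9

In the PID Z, (a, b) is generated by gcd(a, b). Compute gcd(360, 99) with the extended Euclidean algorithm, tracking rows (r, s, t) with s·360 + t·99 = r:
  row A: (360, 1, 0)   [1·360 + 0·99 = 360]
  row B: (99, 0, 1)   [0·360 + 1·99 = 99]
  360 = 3·99 + 63   → row C = row A − 3·row B = (63, 1, −3)   [check: 1·360 − 3·99 = 63]
  99 = 1·63 + 36   → row D = row B − 1·row C = (36, −1, 4)   [check: −1·360 + 4·99 = 36]
  63 = 1·36 + 27   → row E = row C − 1·row D = (27, 2, −7)   [check: 2·360 − 7·99 = 27]
  36 = 1·27 + 9   → row F = row D − 1·row E = (9, −3, 11)   [check: −3·360 + 11·99 = 9]
  27 = 3·9 + 0   → remainder 0, stop. gcd = 9 (last nonzero row F).
So gcd(360, 99) = 9, with Bézout identity −3·360 + 11·99 = 9. Containment (⊇): the Bézout identity exhibits 9 as an element of (360, 99), giving (9) ⊆ (360, 99). Containment (⊆): since 9 | 360 and 9 | 99 (360 = 9·40, 99 = 9·11), every Z-linear combination of 360 and 99 is divisible by 9, so (360, 99) ⊆ (9). Therefore (360, 99) = (9), d = 9.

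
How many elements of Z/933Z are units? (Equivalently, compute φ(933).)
Z/933Z has φ(933) = 620 units

An element a ∈ Z/933Z is a unit iff gcd(a, 933) = 1, so the number of units is φ(933). φ is multiplicative, with φ(p^e) = p^e − p^(e−1). Factorise 933 = 3 · 311. Then
  φ(933) = (3 − 1) · (311 − 1) = 2 · 310 = 620.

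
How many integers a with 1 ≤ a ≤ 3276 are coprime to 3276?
The number of a ∈ {1, ..., 3276} with gcd(a, 3276) = 1 is by definition Euler's totient φ(3276). φ is multiplicative, with φ(p^e) = p^e − p^(e−1). Factorise 3276 = 2^2 · 3^2 · 7 · 13. Then
  φ(3276) = (2^2 − 2^1) · (3^2 − 3^1) · (7 − 1) · (13 − 1) = 2 · 6 · 6 · 12 = 864.
So there are 864 such integers.

Final answer: 864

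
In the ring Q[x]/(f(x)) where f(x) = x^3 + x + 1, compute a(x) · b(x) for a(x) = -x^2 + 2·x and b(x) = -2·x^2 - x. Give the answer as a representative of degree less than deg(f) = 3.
First multiply in Q[x] without reducing: a · b = 2·x^4 - 3·x^3 - 2·x^2. Now divide by f(x) = x^3 + x + 1, eliminating the leading term at each step:
  leading term 2·x^4: subtract (2·x)·f(x) = 2·x^4 + 2·x^2 + 2·x, leaving -3·x^3 - 4·x^2 - 2·x
  leading term -3·x^3: subtract (-3)·f(x) = -3·x^3 - 3·x - 3, leaving -4·x^2 + x + 3
The degree is now < 3, so this is the remainder. Hence a · b ≡ -4·x^2 + x + 3 in Q[x]/(f).

Final answer: a · b ≡ -4·x^2 + x + 3 (mod f(x))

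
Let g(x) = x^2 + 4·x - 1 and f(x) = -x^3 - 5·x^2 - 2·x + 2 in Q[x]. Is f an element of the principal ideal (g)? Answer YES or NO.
NO

In Q[x] the ideal (g) consists of all multiples of g, so f ∈ (g) iff g | f, i.e. iff the remainder of f on division by g is 0. Divide f by g (g is monic, so eliminate the leading term of the running remainder at each step):
  leading term -x^3: subtract (-x)·g(x) = -x^3 - 4·x^2 + x, leaving -x^2 - 3·x + 2
  leading term -x^2: subtract (-1)·g(x) = -x^2 - 4·x + 1, leaving x + 1
The remainder r(x) = x + 1 ≠ 0 (and deg r < deg g), so g ∤ f, i.e. f ∉ (g).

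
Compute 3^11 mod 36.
Use repeated squaring. Binary(11) = 1011. Walk through the bits of the exponent 11 left-to-right: at each bit after the leading one, square the running value, then multiply by 3 if the bit is 1 (always reducing mod 36):
  bit 1 = 1 (leading): start with 3.
  bit 2 = 0: square 3^2 = 9 (mod 36).
  bit 3 = 1: square 9^2 = 81 ≡ 9; bit is 1, so multiply 9·3 = 27 (mod 36).
  bit 4 = 1: square 27^2 = 729 ≡ 9; bit is 1, so multiply 9·3 = 27 (mod 36).
Final value: 3^11 ≡ 27 (mod 36).

Final answer: 27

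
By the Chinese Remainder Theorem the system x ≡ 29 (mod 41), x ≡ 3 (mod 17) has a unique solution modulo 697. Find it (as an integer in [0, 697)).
The moduli 41, 17 are pairwise coprime, so by the CRT there is a unique solution mod 41·17 = 697.
Solve by successive substitution. Start with x ≡ 29 (mod 41).
  Combine with x ≡ 3 (mod 17): write x = 29 + 41·t and require 29 + 41·t ≡ 3 (mod 17), i.e. 41·t ≡ 3 − 29 ≡ 8 (mod 17). Since 41^(−1) ≡ 5 (mod 17) (41 ≡ 7 (mod 17)), t ≡ 5·8 ≡ 6 (mod 17). So x ≡ 29 + 41·6 = 275 (mod 697).
Unique solution in [0, 697): x = 275.

Final answer: x ≡ 275 (mod 697); the representative in [0, 697) is 275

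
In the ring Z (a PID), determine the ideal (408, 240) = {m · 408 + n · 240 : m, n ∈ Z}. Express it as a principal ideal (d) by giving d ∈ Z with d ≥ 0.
In the PID Z, (a, b) is generated by gcd(a, b). Compute gcd(408, 240) with the extended Euclidean algorithm, tracking rows (r, s, t) with s·408 + t·240 = r:
  row A: (408, 1, 0)   [1·408 + 0·240 = 408]
  row B: (240, 0, 1)   [0·408 + 1·240 = 240]
  408 = 1·240 + 168   → row C = row A − 1·row B = (168, 1, −1)   [check: 1·408 − 1·240 = 168]
  240 = 1·168 + 72   → row D = row B − 1·row C = (72, −1, 2)   [check: −1·408 + 2·240 = 72]
  168 = 2·72 + 24   → row E = row C − 2·row D = (24, 3, −5)   [check: 3·408 − 5·240 = 24]
  72 = 3·24 + 0   → remainder 0, stop. gcd = 24 (last nonzero row E).
So gcd(408, 240) = 24, with Bézout identity 3·408 − 5·240 = 24. Containment (⊇): the Bézout identity exhibits 24 as an element of (408, 240), giving (24) ⊆ (408, 240). Containment (⊆): since 24 | 408 and 24 | 240 (408 = 24·17, 240 = 24·10), every Z-linear combination of 408 and 240 is divisible by 24, so (408, 240) ⊆ (24). Therefore (408, 240) = (24), d = 24.

Final answer: (408, 240) = (24); d = 24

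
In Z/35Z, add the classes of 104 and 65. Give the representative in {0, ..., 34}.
Reduce the summands first: 104 ≡ 34, 65 ≡ 30 (mod 35), so 104 + 65 ≡ 34 + 30 (mod 35). 34 + 30 = 64; 64 = 1·35 + 29, so (104 + 65) mod 35 = 29.

Final answer: 29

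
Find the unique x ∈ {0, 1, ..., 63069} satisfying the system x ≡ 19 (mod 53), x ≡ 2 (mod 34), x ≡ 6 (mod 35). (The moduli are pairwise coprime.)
x ≡ 15336 (mod 63070); the representative in [0, 63070) is 15336

The moduli 53, 34, 35 are pairwise coprime, so by the CRT there is a unique solution mod 53·34·35 = 63070.
Solve by successive substitution. Start with x ≡ 19 (mod 53).
  Combine with x ≡ 2 (mod 34): write x = 19 + 53·t and require 19 + 53·t ≡ 2 (mod 34), i.e. 53·t ≡ 2 − 19 ≡ 17 (mod 34). Since 53^(−1) ≡ 9 (mod 34) (53 ≡ 19 (mod 34)), t ≡ 9·17 ≡ 17 (mod 34). So x ≡ 19 + 53·17 = 920 (mod 1802).
  Combine with x ≡ 6 (mod 35): write x = 920 + 1802·t and require 920 + 1802·t ≡ 6 (mod 35), i.e. 1802·t ≡ 6 − 920 ≡ 31 (mod 35). Since 1802^(−1) ≡ 33 (mod 35) (1802 ≡ 17 (mod 35)), t ≡ 33·31 ≡ 8 (mod 35). So x ≡ 920 + 1802·8 = 15336 (mod 63070).
Unique solution in [0, 63070): x = 15336.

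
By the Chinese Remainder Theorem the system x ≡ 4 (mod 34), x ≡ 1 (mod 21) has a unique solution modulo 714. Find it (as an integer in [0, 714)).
x ≡ 106 (mod 714); the representative in [0, 714) is 106

The moduli 34, 21 are pairwise coprime, so by the CRT there is a unique solution mod 34·21 = 714.
Solve by successive substitution. Start with x ≡ 4 (mod 34).
  Combine with x ≡ 1 (mod 21): write x = 4 + 34·t and require 4 + 34·t ≡ 1 (mod 21), i.e. 34·t ≡ 1 − 4 ≡ 18 (mod 21). Since 34^(−1) ≡ 13 (mod 21) (34 ≡ 13 (mod 21)), t ≡ 13·18 ≡ 3 (mod 21). So x ≡ 4 + 34·3 = 106 (mod 714).
Unique solution in [0, 714): x = 106.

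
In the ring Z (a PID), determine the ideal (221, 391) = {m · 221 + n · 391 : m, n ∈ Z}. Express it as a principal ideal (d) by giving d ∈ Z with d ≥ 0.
In the PID Z, (a, b) is generated by gcd(a, b). Compute gcd(391, 221) with the extended Euclidean algorithm, tracking rows (r, s, t) with s·391 + t·221 = r:
  row A: (391, 1, 0)   [1·391 + 0·221 = 391]
  row B: (221, 0, 1)   [0·391 + 1·221 = 221]
  391 = 1·221 + 170   → row C = row A − 1·row B = (170, 1, −1)   [check: 1·391 − 1·221 = 170]
  221 = 1·170 + 51   → row D = row B − 1·row C = (51, −1, 2)   [check: −1·391 + 2·221 = 51]
  170 = 3·51 + 17   → row E = row C − 3·row D = (17, 4, −7)   [check: 4·391 − 7·221 = 17]
  51 = 3·17 + 0   → remainder 0, stop. gcd = 17 (last nonzero row E).
So gcd(221, 391) = 17, with Bézout identity 4·391 − 7·221 = 17. Containment (⊇): the Bézout identity exhibits 17 as an element of (221, 391), giving (17) ⊆ (221, 391). Containment (⊆): since 17 | 221 and 17 | 391 (221 = 17·13, 391 = 17·23), every Z-linear combination of 221 and 391 is divisible by 17, so (221, 391) ⊆ (17). Therefore (221, 391) = (17), d = 17.

Final answer: (221, 391) = (17); d = 17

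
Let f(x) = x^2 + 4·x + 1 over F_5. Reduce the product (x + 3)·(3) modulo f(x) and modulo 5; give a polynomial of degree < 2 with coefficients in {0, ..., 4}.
Multiply as integer polynomials: a · b = 3·x + 9. Reducing coefficients mod 5: a · b ≡ 3·x + 4. This already has degree < 2, so no reduction by f is needed. Hence a · b ≡ 3·x + 4 in F_5[x]/(f).

Final answer: a · b ≡ 3·x + 4 (mod f(x))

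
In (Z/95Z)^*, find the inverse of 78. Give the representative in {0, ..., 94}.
78^(−1) ≡ 67 (mod 95)

Apply the extended Euclidean algorithm to (95, 78), tracking rows (r, s, t) with s·95 + t·78 = r. Each division r_prev = q·r_cur + r_new produces the new row as (previous row) − q·(current row):
  row A: (95, 1, 0)   [1·95 + 0·78 = 95]
  row B: (78, 0, 1)   [0·95 + 1·78 = 78]
  95 = 1·78 + 17   → row C = row A − 1·row B = (17, 1, −1)   [check: 1·95 − 1·78 = 17]
  78 = 4·17 + 10   → row D = row B − 4·row C = (10, −4, 5)   [check: −4·95 + 5·78 = 10]
  17 = 1·10 + 7   → row E = row C − 1·row D = (7, 5, −6)   [check: 5·95 − 6·78 = 7]
  10 = 1·7 + 3   → row F = row D − 1·row E = (3, −9, 11)   [check: −9·95 + 11·78 = 3]
  7 = 2·3 + 1   → row G = row E − 2·row F = (1, 23, −28)   [check: 23·95 − 28·78 = 1]
  3 = 3·1 + 0   → remainder 0, stop. gcd = 1 (last nonzero row G).
The gcd is 1, so 78 is invertible mod 95. The last nonzero row gives 23·95 − 28·78 = 1, so t = −28. So 78^(−1) ≡ −28 ≡ 67 (mod 95). Verify: 78 · 67 = 5226 ≡ 1 (mod 95). ✓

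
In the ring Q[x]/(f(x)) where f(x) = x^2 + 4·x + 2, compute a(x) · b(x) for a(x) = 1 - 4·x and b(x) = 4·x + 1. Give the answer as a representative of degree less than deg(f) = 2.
First multiply in Q[x] without reducing: a · b = 1 - 16·x^2. Now divide by f(x) = x^2 + 4·x + 2, eliminating the leading term at each step:
  leading term -16·x^2: subtract (-16)·f(x) = -16·x^2 - 64·x - 32, leaving 64·x + 33
The degree is now < 2, so this is the remainder. Hence a · b ≡ 64·x + 33 in Q[x]/(f).

Final answer: a · b ≡ 64·x + 33 (mod f(x))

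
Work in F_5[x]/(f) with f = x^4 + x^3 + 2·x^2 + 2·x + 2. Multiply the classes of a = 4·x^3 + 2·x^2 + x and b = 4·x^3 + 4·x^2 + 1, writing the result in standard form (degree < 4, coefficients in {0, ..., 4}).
Multiply as integer polynomials: a · b = 16·x^6 + 24·x^5 + 12·x^4 + 8·x^3 + 2·x^2 + x. Reducing coefficients mod 5: a · b ≡ x^6 + 4·x^5 + 2·x^4 + 3·x^3 + 2·x^2 + x. Now divide by f(x) = x^4 + x^3 + 2·x^2 + 2·x + 2 in F_5[x], eliminating the leading term at each step:
  leading term x^6: subtract (x^2)·f(x) = x^6 + x^5 + 2·x^4 + 2·x^3 + 2·x^2, leaving 3·x^5 + x^3 + x (coefficients mod 5)
  leading term 3·x^5: subtract (3·x)·f(x) = 3·x^5 + 3·x^4 + x^3 + x^2 + x, leaving 2·x^4 + 4·x^2 (coefficients mod 5)
  leading term 2·x^4: subtract (2)·f(x) = 2·x^4 + 2·x^3 + 4·x^2 + 4·x + 4, leaving 3·x^3 + x + 1 (coefficients mod 5)
The degree is now < 4, so this is the remainder. Hence a · b ≡ 3·x^3 + x + 1 in F_5[x]/(f).

Final answer: a · b ≡ 3·x^3 + x + 1 (mod f(x))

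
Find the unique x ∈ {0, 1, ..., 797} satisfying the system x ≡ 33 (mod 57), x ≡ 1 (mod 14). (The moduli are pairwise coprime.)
The moduli 57, 14 are pairwise coprime, so by the CRT there is a unique solution mod 57·14 = 798.
Solve by successive substitution. Start with x ≡ 33 (mod 57).
  Combine with x ≡ 1 (mod 14): write x = 33 + 57·t and require 33 + 57·t ≡ 1 (mod 14), i.e. 57·t ≡ 1 − 33 ≡ 10 (mod 14). Since 57^(−1) ≡ 1 (mod 14) (57 ≡ 1 (mod 14)), t ≡ 1·10 ≡ 10 (mod 14). So x ≡ 33 + 57·10 = 603 (mod 798).
Unique solution in [0, 798): x = 603.

Final answer: x ≡ 603 (mod 798); the representative in [0, 798) is 603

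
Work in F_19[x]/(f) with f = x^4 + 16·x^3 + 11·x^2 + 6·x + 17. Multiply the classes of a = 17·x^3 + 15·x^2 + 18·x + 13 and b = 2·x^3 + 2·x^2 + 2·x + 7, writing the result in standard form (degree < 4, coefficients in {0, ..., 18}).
Multiply as integer polynomials: a · b = 34·x^6 + 64·x^5 + 100·x^4 + 211·x^3 + 167·x^2 + 152·x + 91. Reducing coefficients mod 19: a · b ≡ 15·x^6 + 7·x^5 + 5·x^4 + 2·x^3 + 15·x^2 + 15. Now divide by f(x) = x^4 + 16·x^3 + 11·x^2 + 6·x + 17 in F_19[x], eliminating the leading term at each step:
  leading term 15·x^6: subtract (15·x^2)·f(x) = 15·x^6 + 12·x^5 + 13·x^4 + 14·x^3 + 8·x^2, leaving 14·x^5 + 11·x^4 + 7·x^3 + 7·x^2 + 15 (coefficients mod 19)
  leading term 14·x^5: subtract (14·x)·f(x) = 14·x^5 + 15·x^4 + 2·x^3 + 8·x^2 + 10·x, leaving 15·x^4 + 5·x^3 + 18·x^2 + 9·x + 15 (coefficients mod 19)
  leading term 15·x^4: subtract (15)·f(x) = 15·x^4 + 12·x^3 + 13·x^2 + 14·x + 8, leaving 12·x^3 + 5·x^2 + 14·x + 7 (coefficients mod 19)
The degree is now < 4, so this is the remainder. Hence a · b ≡ 12·x^3 + 5·x^2 + 14·x + 7 in F_19[x]/(f).

Final answer: a · b ≡ 12·x^3 + 5·x^2 + 14·x + 7 (mod f(x))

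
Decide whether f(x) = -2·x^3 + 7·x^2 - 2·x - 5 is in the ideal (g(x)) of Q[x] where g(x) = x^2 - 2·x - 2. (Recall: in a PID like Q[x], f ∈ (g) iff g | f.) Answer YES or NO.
NO

In Q[x] the ideal (g) consists of all multiples of g, so f ∈ (g) iff g | f, i.e. iff the remainder of f on division by g is 0. Divide f by g (g is monic, so eliminate the leading term of the running remainder at each step):
  leading term -2·x^3: subtract (-2·x)·g(x) = -2·x^3 + 4·x^2 + 4·x, leaving 3·x^2 - 6·x - 5
  leading term 3·x^2: subtract (3)·g(x) = 3·x^2 - 6·x - 6, leaving 1
The remainder r(x) = 1 ≠ 0 (and deg r < deg g), so g ∤ f, i.e. f ∉ (g).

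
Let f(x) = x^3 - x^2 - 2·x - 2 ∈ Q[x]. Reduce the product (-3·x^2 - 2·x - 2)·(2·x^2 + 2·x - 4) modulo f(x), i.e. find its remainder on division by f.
First multiply in Q[x] without reducing: a · b = -6·x^4 - 10·x^3 + 4·x^2 + 4·x + 8. Now divide by f(x) = x^3 - x^2 - 2·x - 2, eliminating the leading term at each step:
  leading term -6·x^4: subtract (-6·x)·f(x) = -6·x^4 + 6·x^3 + 12·x^2 + 12·x, leaving -16·x^3 - 8·x^2 - 8·x + 8
  leading term -16·x^3: subtract (-16)·f(x) = -16·x^3 + 16·x^2 + 32·x + 32, leaving -24·x^2 - 40·x - 24
The degree is now < 3, so this is the remainder. Hence a · b ≡ -24·x^2 - 40·x - 24 in Q[x]/(f).

Final answer: a · b ≡ -24·x^2 - 40·x - 24 (mod f(x))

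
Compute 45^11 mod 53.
Use repeated squaring. Binary(11) = 1011. Walk through the bits of the exponent 11 left-to-right: at each bit after the leading one, square the running value, then multiply by 45 if the bit is 1 (always reducing mod 53):
  bit 1 = 1 (leading): start with 45.
  bit 2 = 0: square 45^2 = 2025 ≡ 11 (mod 53).
  bit 3 = 1: square 11^2 = 121 ≡ 15; bit is 1, so multiply 15·45 = 675 ≡ 39 (mod 53).
  bit 4 = 1: square 39^2 = 1521 ≡ 37; bit is 1, so multiply 37·45 = 1665 ≡ 22 (mod 53).
Final value: 45^11 ≡ 22 (mod 53).

Final answer: 22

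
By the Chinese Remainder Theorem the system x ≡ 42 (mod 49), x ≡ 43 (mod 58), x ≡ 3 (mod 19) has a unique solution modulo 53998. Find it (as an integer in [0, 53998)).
The moduli 49, 58, 19 are pairwise coprime, so by the CRT there is a unique solution mod 49·58·19 = 53998.
Solve by successive substitution. Start with x ≡ 42 (mod 49).
  Combine with x ≡ 43 (mod 58): write x = 42 + 49·t and require 42 + 49·t ≡ 43 (mod 58), i.e. 49·t ≡ 43 − 42 ≡ 1 (mod 58). Since 49^(−1) ≡ 45 (mod 58), t ≡ 45·1 ≡ 45 (mod 58). So x ≡ 42 + 49·45 = 2247 (mod 2842).
  Combine with x ≡ 3 (mod 19): write x = 2247 + 2842·t and require 2247 + 2842·t ≡ 3 (mod 19), i.e. 2842·t ≡ 3 − 2247 ≡ 17 (mod 19). Since 2842^(−1) ≡ 7 (mod 19) (2842 ≡ 11 (mod 19)), t ≡ 7·17 ≡ 5 (mod 19). So x ≡ 2247 + 2842·5 = 16457 (mod 53998).
Unique solution in [0, 53998): x = 16457.

Final answer: x ≡ 16457 (mod 53998); the representative in [0, 53998) is 16457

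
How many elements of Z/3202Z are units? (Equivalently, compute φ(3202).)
Z/3202Z has φ(3202) = 1600 units

An element a ∈ Z/3202Z is a unit iff gcd(a, 3202) = 1, so the number of units is φ(3202). φ is multiplicative, with φ(p^e) = p^e − p^(e−1). Factorise 3202 = 2 · 1601. Then
  φ(3202) = (2 − 1) · (1601 − 1) = 1 · 1600 = 1600.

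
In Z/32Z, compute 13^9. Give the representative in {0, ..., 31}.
13

Use repeated squaring. Binary(9) = 1001. Walk through the bits of the exponent 9 left-to-right: at each bit after the leading one, square the running value, then multiply by 13 if the bit is 1 (always reducing mod 32):
  bit 1 = 1 (leading): start with 13.
  bit 2 = 0: square 13^2 = 169 ≡ 9 (mod 32).
  bit 3 = 0: square 9^2 = 81 ≡ 17 (mod 32).
  bit 4 = 1: square 17^2 = 289 ≡ 1; bit is 1, so multiply 1·13 = 13 (mod 32).
Final value: 13^9 ≡ 13 (mod 32).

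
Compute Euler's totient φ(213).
φ is multiplicative, with φ(p^e) = p^e − p^(e−1). Factorise 213 = 3 · 71. Then
  φ(213) = (3 − 1) · (71 − 1) = 2 · 70 = 140.

Final answer: φ(213) = 140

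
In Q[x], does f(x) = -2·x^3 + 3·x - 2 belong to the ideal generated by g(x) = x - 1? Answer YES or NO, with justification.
NO

In Q[x] the ideal (g) consists of all multiples of g, so f ∈ (g) iff g | f, i.e. iff the remainder of f on division by g is 0. Divide f by g (g is monic, so eliminate the leading term of the running remainder at each step):
  leading term -2·x^3: subtract (-2·x^2)·g(x) = -2·x^3 + 2·x^2, leaving -2·x^2 + 3·x - 2
  leading term -2·x^2: subtract (-2·x)·g(x) = -2·x^2 + 2·x, leaving x - 2
  leading term x: subtract (1)·g(x) = x - 1, leaving -1
The remainder r(x) = -1 ≠ 0 (and deg r < deg g), so g ∤ f, i.e. f ∉ (g).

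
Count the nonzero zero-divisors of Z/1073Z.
Z/1073Z has 64 nonzero zero-divisors

In Z/1073Z each nonzero element is either a unit (gcd with 1073 is 1) or a zero-divisor (gcd > 1). The number of units is φ(1073): factorise 1073 = 29 · 37, so φ(1073) = (29 − 1) · (37 − 1) = 28 · 36 = 1008. The nonzero elements number 1073 − 1 = 1072. Hence the nonzero zero-divisors number 1072 − 1008 = 64.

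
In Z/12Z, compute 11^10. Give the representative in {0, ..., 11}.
Use repeated squaring. Binary(10) = 1010. Walk through the bits of the exponent 10 left-to-right: at each bit after the leading one, square the running value, then multiply by 11 if the bit is 1 (always reducing mod 12):
  bit 1 = 1 (leading): start with 11.
  bit 2 = 0: square 11^2 = 121 ≡ 1 (mod 12).
  bit 3 = 1: square 1^2 = 1; bit is 1, so multiply 1·11 = 11 (mod 12).
  bit 4 = 0: square 11^2 = 121 ≡ 1 (mod 12).
Final value: 11^10 ≡ 1 (mod 12).

Final answer: 1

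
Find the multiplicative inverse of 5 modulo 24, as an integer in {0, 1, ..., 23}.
Apply the extended Euclidean algorithm to (24, 5), tracking rows (r, s, t) with s·24 + t·5 = r. Each division r_prev = q·r_cur + r_new produces the new row as (previous row) − q·(current row):
  row A: (24, 1, 0)   [1·24 + 0·5 = 24]
  row B: (5, 0, 1)   [0·24 + 1·5 = 5]
  24 = 4·5 + 4   → row C = row A − 4·row B = (4, 1, −4)   [check: 1·24 − 4·5 = 4]
  5 = 1·4 + 1   → row D = row B − 1·row C = (1, −1, 5)   [check: −1·24 + 5·5 = 1]
  4 = 4·1 + 0   → remainder 0, stop. gcd = 1 (last nonzero row D).
The gcd is 1, so 5 is invertible mod 24. The last nonzero row gives −1·24 + 5·5 = 1, so t = 5. So 5^(−1) ≡ 5 (mod 24). Verify: 5 · 5 = 25 ≡ 1 (mod 24). ✓

Final answer: 5^(−1) ≡ 5 (mod 24)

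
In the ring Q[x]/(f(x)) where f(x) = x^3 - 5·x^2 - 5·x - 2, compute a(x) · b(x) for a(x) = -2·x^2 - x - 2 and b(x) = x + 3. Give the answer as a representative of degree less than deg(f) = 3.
First multiply in Q[x] without reducing: a · b = -2·x^3 - 7·x^2 - 5·x - 6. Now divide by f(x) = x^3 - 5·x^2 - 5·x - 2, eliminating the leading term at each step:
  leading term -2·x^3: subtract (-2)·f(x) = -2·x^3 + 10·x^2 + 10·x + 4, leaving -17·x^2 - 15·x - 10
The degree is now < 3, so this is the remainder. Hence a · b ≡ -17·x^2 - 15·x - 10 in Q[x]/(f).

Final answer: a · b ≡ -17·x^2 - 15·x - 10 (mod f(x))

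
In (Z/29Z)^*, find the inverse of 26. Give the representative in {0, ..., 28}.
26^(−1) ≡ 19 (mod 29)

Apply the extended Euclidean algorithm to (29, 26), tracking rows (r, s, t) with s·29 + t·26 = r. Each division r_prev = q·r_cur + r_new produces the new row as (previous row) − q·(current row):
  row A: (29, 1, 0)   [1·29 + 0·26 = 29]
  row B: (26, 0, 1)   [0·29 + 1·26 = 26]
  29 = 1·26 + 3   → row C = row A − 1·row B = (3, 1, −1)   [check: 1·29 − 1·26 = 3]
  26 = 8·3 + 2   → row D = row B − 8·row C = (2, −8, 9)   [check: −8·29 + 9·26 = 2]
  3 = 1·2 + 1   → row E = row C − 1·row D = (1, 9, −10)   [check: 9·29 − 10·26 = 1]
  2 = 2·1 + 0   → remainder 0, stop. gcd = 1 (last nonzero row E).
The gcd is 1, so 26 is invertible mod 29. The last nonzero row gives 9·29 − 10·26 = 1, so t = −10. So 26^(−1) ≡ −10 ≡ 19 (mod 29). Verify: 26 · 19 = 494 ≡ 1 (mod 29). ✓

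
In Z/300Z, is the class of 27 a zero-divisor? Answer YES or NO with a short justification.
YES

gcd(27, 300) = 3 > 1, so 27 is not a unit in Z/300Z. In Z/nZ every nonzero non-unit is a zero-divisor: explicitly, take b = 300/gcd = 100 ≠ 0 (mod 300); then 27·100 = 2700 = 9·300, i.e. 27·100 ≡ 0 (mod 300). So 27 is a zero-divisor.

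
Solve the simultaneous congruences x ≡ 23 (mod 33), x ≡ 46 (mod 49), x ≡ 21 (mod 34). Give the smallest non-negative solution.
The moduli 33, 49, 34 are pairwise coprime, so by the CRT there is a unique solution mod 33·49·34 = 54978.
Solve by successive substitution. Start with x ≡ 23 (mod 33).
  Combine with x ≡ 46 (mod 49): write x = 23 + 33·t and require 23 + 33·t ≡ 46 (mod 49), i.e. 33·t ≡ 46 − 23 ≡ 23 (mod 49). Since 33^(−1) ≡ 3 (mod 49), t ≡ 3·23 ≡ 20 (mod 49). So x ≡ 23 + 33·20 = 683 (mod 1617).
  Combine with x ≡ 21 (mod 34): write x = 683 + 1617·t and require 683 + 1617·t ≡ 21 (mod 34), i.e. 1617·t ≡ 21 − 683 ≡ 18 (mod 34). Since 1617^(−1) ≡ 9 (mod 34) (1617 ≡ 19 (mod 34)), t ≡ 9·18 ≡ 26 (mod 34). So x ≡ 683 + 1617·26 = 42725 (mod 54978).
Unique solution in [0, 54978): x = 42725.

Final answer: x ≡ 42725 (mod 54978); the representative in [0, 54978) is 42725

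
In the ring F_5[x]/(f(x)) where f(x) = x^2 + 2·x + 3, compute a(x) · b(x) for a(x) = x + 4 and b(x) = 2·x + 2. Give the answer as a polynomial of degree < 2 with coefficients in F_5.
a · b ≡ x + 2 (mod f(x))

Multiply as integer polynomials: a · b = 2·x^2 + 10·x + 8. Reducing coefficients mod 5: a · b ≡ 2·x^2 + 3. Now divide by f(x) = x^2 + 2·x + 3 in F_5[x], eliminating the leading term at each step:
  leading term 2·x^2: subtract (2)·f(x) = 2·x^2 + 4·x + 1, leaving x + 2 (coefficients mod 5)
The degree is now < 2, so this is the remainder. Hence a · b ≡ x + 2 in F_5[x]/(f).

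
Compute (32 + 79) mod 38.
Reduce the summands first: 79 ≡ 3 (mod 38), so 32 + 79 ≡ 32 + 3 (mod 38). 32 + 3 = 35; 35 = 0·38 + 35, so (32 + 79) mod 38 = 35.

Final answer: 35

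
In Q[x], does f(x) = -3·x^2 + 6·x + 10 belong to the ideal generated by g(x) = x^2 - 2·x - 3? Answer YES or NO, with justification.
In Q[x] the ideal (g) consists of all multiples of g, so f ∈ (g) iff g | f, i.e. iff the remainder of f on division by g is 0. Divide f by g (g is monic, so eliminate the leading term of the running remainder at each step):
  leading term -3·x^2: subtract (-3)·g(x) = -3·x^2 + 6·x + 9, leaving 1
The remainder r(x) = 1 ≠ 0 (and deg r < deg g), so g ∤ f, i.e. f ∉ (g).

Final answer: NO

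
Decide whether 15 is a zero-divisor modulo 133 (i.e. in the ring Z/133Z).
gcd(15, 133) = 1, so 15 is a unit in Z/133Z (it has a multiplicative inverse). A unit cannot be a zero-divisor: if 15·b ≡ 0 then multiplying both sides by 15^(−1) gives b ≡ 0. So 15 is not a zero-divisor.

Final answer: NO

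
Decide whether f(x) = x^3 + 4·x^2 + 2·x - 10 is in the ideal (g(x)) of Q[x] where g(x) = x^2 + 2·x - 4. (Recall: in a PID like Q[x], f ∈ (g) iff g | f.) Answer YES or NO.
NO

In Q[x] the ideal (g) consists of all multiples of g, so f ∈ (g) iff g | f, i.e. iff the remainder of f on division by g is 0. Divide f by g (g is monic, so eliminate the leading term of the running remainder at each step):
  leading term x^3: subtract (x)·g(x) = x^3 + 2·x^2 - 4·x, leaving 2·x^2 + 6·x - 10
  leading term 2·x^2: subtract (2)·g(x) = 2·x^2 + 4·x - 8, leaving 2·x - 2
The remainder r(x) = 2·x - 2 ≠ 0 (and deg r < deg g), so g ∤ f, i.e. f ∉ (g).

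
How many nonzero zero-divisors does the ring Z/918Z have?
Z/918Z has 629 nonzero zero-divisors

In Z/918Z each nonzero element is either a unit (gcd with 918 is 1) or a zero-divisor (gcd > 1). The number of units is φ(918): factorise 918 = 2 · 3^3 · 17, so φ(918) = (2 − 1) · (3^3 − 3^2) · (17 − 1) = 1 · 18 · 16 = 288. The nonzero elements number 918 − 1 = 917. Hence the nonzero zero-divisors number 917 − 288 = 629.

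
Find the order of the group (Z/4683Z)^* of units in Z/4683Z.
(Z/4683Z)^* consists of the classes a with gcd(a, 4683) = 1, so its order is φ(4683). φ is multiplicative, with φ(p^e) = p^e − p^(e−1). Factorise 4683 = 3 · 7 · 223. Then
  φ(4683) = (3 − 1) · (7 − 1) · (223 − 1) = 2 · 6 · 222 = 2664.
Thus |(Z/4683Z)^*| = 2664.

Final answer: |(Z/4683Z)^*| = 2664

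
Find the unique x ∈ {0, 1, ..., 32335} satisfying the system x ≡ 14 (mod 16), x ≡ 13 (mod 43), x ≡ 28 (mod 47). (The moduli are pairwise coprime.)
x ≡ 10462 (mod 32336); the representative in [0, 32336) is 10462

The moduli 16, 43, 47 are pairwise coprime, so by the CRT there is a unique solution mod 16·43·47 = 32336.
Solve by successive substitution. Start with x ≡ 14 (mod 16).
  Combine with x ≡ 13 (mod 43): write x = 14 + 16·t and require 14 + 16·t ≡ 13 (mod 43), i.e. 16·t ≡ 13 − 14 ≡ 42 (mod 43). Since 16^(−1) ≡ 35 (mod 43), t ≡ 35·42 ≡ 8 (mod 43). So x ≡ 14 + 16·8 = 142 (mod 688).
  Combine with x ≡ 28 (mod 47): write x = 142 + 688·t and require 142 + 688·t ≡ 28 (mod 47), i.e. 688·t ≡ 28 − 142 ≡ 27 (mod 47). Since 688^(−1) ≡ 11 (mod 47) (688 ≡ 30 (mod 47)), t ≡ 11·27 ≡ 15 (mod 47). So x ≡ 142 + 688·15 = 10462 (mod 32336).
Unique solution in [0, 32336): x = 10462.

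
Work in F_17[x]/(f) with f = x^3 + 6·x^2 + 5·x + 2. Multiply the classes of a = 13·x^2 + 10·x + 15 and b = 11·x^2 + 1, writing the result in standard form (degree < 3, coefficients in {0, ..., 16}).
a · b ≡ 7·x^2 + 13·x + 15 (mod f(x))

Multiply as integer polynomials: a · b = 143·x^4 + 110·x^3 + 178·x^2 + 10·x + 15. Reducing coefficients mod 17: a · b ≡ 7·x^4 + 8·x^3 + 8·x^2 + 10·x + 15. Now divide by f(x) = x^3 + 6·x^2 + 5·x + 2 in F_17[x], eliminating the leading term at each step:
  leading term 7·x^4: subtract (7·x)·f(x) = 7·x^4 + 8·x^3 + x^2 + 14·x, leaving 7·x^2 + 13·x + 15 (coefficients mod 17)
The degree is now < 3, so this is the remainder. Hence a · b ≡ 7·x^2 + 13·x + 15 in F_17[x]/(f).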